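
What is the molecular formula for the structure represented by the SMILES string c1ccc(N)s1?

Heavy atoms from the SMILES: 4 C, 1 N, 1 S.
Implicit hydrogens by atom environment:
  3 × C (aromatic): 1 H each → 3
  1 × C (aromatic): no H
  1 × N: 2 H
  1 × S (aromatic): no H
  Total hydrogens = 5.
Molecular formula: C4H5NS

C4H5NS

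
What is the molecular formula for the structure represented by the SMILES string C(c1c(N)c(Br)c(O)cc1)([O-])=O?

C7H5BrNO3-

Heavy atoms from the SMILES: 1 Br, 7 C, 1 N, 3 O.
Implicit hydrogens by atom environment:
  4 × C (aromatic): no H
  2 × C (aromatic): 1 H each → 2
  1 × Br: no H
  1 × C: no H
  1 × N: 2 H
  1 × O: 1 H
  1 × O: no H
  1 × O (charge -1): no H
  Total hydrogens = 5.
Net charge -1.
Molecular formula: C7H5BrNO3-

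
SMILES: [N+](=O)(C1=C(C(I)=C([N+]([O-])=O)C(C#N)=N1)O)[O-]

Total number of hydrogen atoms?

1

Hydrogens are implicit in SMILES; fill each atom to its normal valence:
  5 × C (aromatic): no H
  2 × N (charge +1): no H
  2 × O: no H
  2 × O (charge -1): no H
  1 × C: no H
  1 × I: no H
  1 × N (aromatic): no H
  1 × N: no H
  1 × O: 1 H
  Total hydrogens = 1.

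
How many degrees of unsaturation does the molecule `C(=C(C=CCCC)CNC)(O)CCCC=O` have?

Molecular formula from the SMILES: C13H23NO2.
DoU = (2C + 2 + N − H − X)/2 = (2·13 + 2 + 1 − 23 − 0)/2 = 6/2 = 3.
(Structurally: 0 ring(s) + 3 π bond(s) = 3.)

3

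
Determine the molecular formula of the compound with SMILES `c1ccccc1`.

C6H6

Heavy atoms from the SMILES: 6 C.
Implicit hydrogens by atom environment:
  6 × C (aromatic): 1 H each → 6
  Total hydrogens = 6.
Molecular formula: C6H6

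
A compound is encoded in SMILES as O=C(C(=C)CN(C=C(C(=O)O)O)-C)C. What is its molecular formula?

Heavy atoms from the SMILES: 9 C, 1 N, 4 O.
Implicit hydrogens by atom environment:
  4 × C: no H
  2 × C: 3 H each → 6
  2 × C: 2 H each → 4
  2 × O: 1 H each → 2
  2 × O: no H
  1 × C: 1 H
  1 × N: no H
  Total hydrogens = 13.
Molecular formula: C9H13NO4

C9H13NO4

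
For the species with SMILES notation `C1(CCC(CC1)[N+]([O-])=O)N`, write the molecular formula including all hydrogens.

C6H12N2O2

Heavy atoms from the SMILES: 6 C, 2 N, 2 O.
Implicit hydrogens by atom environment:
  4 × C: 2 H each → 8
  2 × C: 1 H each → 2
  1 × N: 2 H
  1 × N (charge +1): no H
  1 × O: no H
  1 × O (charge -1): no H
  Total hydrogens = 12.
Molecular formula: C6H12N2O2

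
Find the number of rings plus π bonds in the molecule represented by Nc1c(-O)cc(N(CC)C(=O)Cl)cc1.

Molecular formula from the SMILES: C9H11ClN2O2.
DoU = (2C + 2 + N − H − X)/2 = (2·9 + 2 + 2 − 11 − 1)/2 = 10/2 = 5.
(Structurally: 1 ring(s) + 4 π bond(s) = 5.)

5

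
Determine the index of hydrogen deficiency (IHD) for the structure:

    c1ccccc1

4

Molecular formula from the SMILES: C6H6.
DoU = (2C + 2 + N − H − X)/2 = (2·6 + 2 + 0 − 6 − 0)/2 = 8/2 = 4.
(Structurally: 1 ring(s) + 3 π bond(s) = 4.)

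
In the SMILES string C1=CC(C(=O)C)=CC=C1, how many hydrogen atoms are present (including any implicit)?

8

Hydrogens are implicit in SMILES; fill each atom to its normal valence:
  5 × C (aromatic): 1 H each → 5
  1 × C: 3 H
  1 × C (aromatic): no H
  1 × C: no H
  1 × O: no H
  Total hydrogens = 8.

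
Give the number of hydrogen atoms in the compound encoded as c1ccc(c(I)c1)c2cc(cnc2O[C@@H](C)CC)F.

Hydrogens are implicit in SMILES; fill each atom to its normal valence:
  6 × C (aromatic): 1 H each → 6
  5 × C (aromatic): no H
  2 × C: 3 H each → 6
  1 × C: 2 H
  1 × C: 1 H
  1 × F: no H
  1 × I: no H
  1 × N (aromatic): no H
  1 × O: no H
  Total hydrogens = 15.

15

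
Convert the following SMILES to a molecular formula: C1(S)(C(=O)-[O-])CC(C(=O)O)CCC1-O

C8H11O5S-

Heavy atoms from the SMILES: 8 C, 5 O, 1 S.
Implicit hydrogens by atom environment:
  3 × C: 2 H each → 6
  3 × C: no H
  2 × C: 1 H each → 2
  2 × O: 1 H each → 2
  2 × O: no H
  1 × O (charge -1): no H
  1 × S: 1 H
  Total hydrogens = 11.
Net charge -1.
Molecular formula: C8H11O5S-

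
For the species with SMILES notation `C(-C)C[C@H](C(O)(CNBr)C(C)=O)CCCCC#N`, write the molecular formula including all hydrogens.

Heavy atoms from the SMILES: 1 Br, 13 C, 2 N, 2 O.
Implicit hydrogens by atom environment:
  7 × C: 2 H each → 14
  3 × C: no H
  2 × C: 3 H each → 6
  1 × Br: no H
  1 × C: 1 H
  1 × N: 1 H
  1 × N: no H
  1 × O: 1 H
  1 × O: no H
  Total hydrogens = 23.
Molecular formula: C13H23BrN2O2

C13H23BrN2O2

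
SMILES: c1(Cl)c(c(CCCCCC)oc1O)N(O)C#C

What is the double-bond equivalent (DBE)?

5

Molecular formula from the SMILES: C12H16ClNO3.
DoU = (2C + 2 + N − H − X)/2 = (2·12 + 2 + 1 − 16 − 1)/2 = 10/2 = 5.
(Structurally: 1 ring(s) + 4 π bond(s) = 5.)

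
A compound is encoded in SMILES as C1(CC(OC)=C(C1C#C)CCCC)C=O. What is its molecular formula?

C13H18O2

Heavy atoms from the SMILES: 13 C, 2 O.
Implicit hydrogens by atom environment:
  4 × C: 2 H each → 8
  4 × C: 1 H each → 4
  3 × C: no H
  2 × C: 3 H each → 6
  2 × O: no H
  Total hydrogens = 18.
Molecular formula: C13H18O2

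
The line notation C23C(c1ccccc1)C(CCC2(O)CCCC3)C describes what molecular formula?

Heavy atoms from the SMILES: 17 C, 1 O.
Implicit hydrogens by atom environment:
  6 × C: 2 H each → 12
  5 × C (aromatic): 1 H each → 5
  3 × C: 1 H each → 3
  1 × C: 3 H
  1 × C: no H
  1 × C (aromatic): no H
  1 × O: 1 H
  Total hydrogens = 24.
Molecular formula: C17H24O

C17H24O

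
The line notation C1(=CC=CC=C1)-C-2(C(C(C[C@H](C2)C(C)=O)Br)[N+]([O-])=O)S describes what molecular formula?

Heavy atoms from the SMILES: 1 Br, 14 C, 1 N, 3 O, 1 S.
Implicit hydrogens by atom environment:
  5 × C (aromatic): 1 H each → 5
  3 × C: 1 H each → 3
  2 × C: 2 H each → 4
  2 × C: no H
  2 × O: no H
  1 × Br: no H
  1 × C: 3 H
  1 × C (aromatic): no H
  1 × N (charge +1): no H
  1 × O (charge -1): no H
  1 × S: 1 H
  Total hydrogens = 16.
Molecular formula: C14H16BrNO3S

C14H16BrNO3S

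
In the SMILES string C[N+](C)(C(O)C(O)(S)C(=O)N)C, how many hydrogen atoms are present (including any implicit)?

15

Hydrogens are implicit in SMILES; fill each atom to its normal valence:
  3 × C: 3 H each → 9
  2 × C: no H
  2 × O: 1 H each → 2
  1 × C: 1 H
  1 × N: 2 H
  1 × N (charge +1): no H
  1 × O: no H
  1 × S: 1 H
  Total hydrogens = 15.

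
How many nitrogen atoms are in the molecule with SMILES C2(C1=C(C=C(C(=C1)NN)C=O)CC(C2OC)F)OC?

The symbol for nitrogen appears 2 times in the SMILES.

2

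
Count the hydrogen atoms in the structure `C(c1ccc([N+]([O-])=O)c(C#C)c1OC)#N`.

6

Hydrogens are implicit in SMILES; fill each atom to its normal valence:
  4 × C (aromatic): no H
  2 × C (aromatic): 1 H each → 2
  2 × C: no H
  2 × O: no H
  1 × C: 3 H
  1 × C: 1 H
  1 × N: no H
  1 × N (charge +1): no H
  1 × O (charge -1): no H
  Total hydrogens = 6.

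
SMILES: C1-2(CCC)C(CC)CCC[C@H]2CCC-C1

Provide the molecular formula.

Heavy atoms from the SMILES: 15 C.
Implicit hydrogens by atom environment:
  10 × C: 2 H each → 20
  2 × C: 3 H each → 6
  2 × C: 1 H each → 2
  1 × C: no H
  Total hydrogens = 28.
Molecular formula: C15H28

C15H28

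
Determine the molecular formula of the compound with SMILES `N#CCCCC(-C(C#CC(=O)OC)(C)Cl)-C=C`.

C13H16ClNO2

Heavy atoms from the SMILES: 13 C, 1 Cl, 1 N, 2 O.
Implicit hydrogens by atom environment:
  5 × C: no H
  4 × C: 2 H each → 8
  2 × C: 3 H each → 6
  2 × C: 1 H each → 2
  2 × O: no H
  1 × Cl: no H
  1 × N: no H
  Total hydrogens = 16.
Molecular formula: C13H16ClNO2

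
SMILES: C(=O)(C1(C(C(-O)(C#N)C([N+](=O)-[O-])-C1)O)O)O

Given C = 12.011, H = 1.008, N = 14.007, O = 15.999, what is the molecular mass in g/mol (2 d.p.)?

232.15

Molecular formula: C7H8N2O7.
M = 7×12.011 + 8×1.008 + 2×14.007 + 7×15.999 = 232.15 g/mol.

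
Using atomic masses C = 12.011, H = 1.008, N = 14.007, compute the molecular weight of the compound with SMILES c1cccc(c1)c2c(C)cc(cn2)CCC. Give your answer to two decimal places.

211.31

Molecular formula: C15H17N.
M = 15×12.011 + 17×1.008 + 1×14.007 = 211.31 g/mol.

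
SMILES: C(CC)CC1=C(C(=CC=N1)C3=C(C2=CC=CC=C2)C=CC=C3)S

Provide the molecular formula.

Heavy atoms from the SMILES: 21 C, 1 N, 1 S.
Implicit hydrogens by atom environment:
  11 × C (aromatic): 1 H each → 11
  6 × C (aromatic): no H
  3 × C: 2 H each → 6
  1 × C: 3 H
  1 × N (aromatic): no H
  1 × S: 1 H
  Total hydrogens = 21.
Molecular formula: C21H21NS

C21H21NS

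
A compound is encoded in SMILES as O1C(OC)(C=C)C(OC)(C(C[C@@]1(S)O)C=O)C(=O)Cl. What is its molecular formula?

Heavy atoms from the SMILES: 11 C, 1 Cl, 6 O, 1 S.
Implicit hydrogens by atom environment:
  5 × O: no H
  4 × C: no H
  3 × C: 1 H each → 3
  2 × C: 3 H each → 6
  2 × C: 2 H each → 4
  1 × Cl: no H
  1 × O: 1 H
  1 × S: 1 H
  Total hydrogens = 15.
Molecular formula: C11H15ClO6S

C11H15ClO6S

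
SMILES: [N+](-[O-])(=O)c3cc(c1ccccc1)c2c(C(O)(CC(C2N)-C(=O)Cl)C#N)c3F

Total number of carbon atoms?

The symbol for carbon appears 18 times in the SMILES. Lowercase c denotes aromatic carbon and counts toward C.

18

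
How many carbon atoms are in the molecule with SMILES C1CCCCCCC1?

The symbol for carbon appears 8 times in the SMILES.

8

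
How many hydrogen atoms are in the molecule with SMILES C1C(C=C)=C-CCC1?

Hydrogens are implicit in SMILES; fill each atom to its normal valence:
  5 × C: 2 H each → 10
  2 × C: 1 H each → 2
  1 × C: no H
  Total hydrogens = 12.

12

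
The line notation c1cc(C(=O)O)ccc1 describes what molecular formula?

Heavy atoms from the SMILES: 7 C, 2 O.
Implicit hydrogens by atom environment:
  5 × C (aromatic): 1 H each → 5
  1 × C (aromatic): no H
  1 × C: no H
  1 × O: 1 H
  1 × O: no H
  Total hydrogens = 6.
Molecular formula: C7H6O2

C7H6O2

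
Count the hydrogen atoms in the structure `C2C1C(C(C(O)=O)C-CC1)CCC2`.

18

Hydrogens are implicit in SMILES; fill each atom to its normal valence:
  7 × C: 2 H each → 14
  3 × C: 1 H each → 3
  1 × C: no H
  1 × O: 1 H
  1 × O: no H
  Total hydrogens = 18.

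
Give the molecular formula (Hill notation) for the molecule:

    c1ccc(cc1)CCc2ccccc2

Heavy atoms from the SMILES: 14 C.
Implicit hydrogens by atom environment:
  10 × C (aromatic): 1 H each → 10
  2 × C: 2 H each → 4
  2 × C (aromatic): no H
  Total hydrogens = 14.
Molecular formula: C14H14

C14H14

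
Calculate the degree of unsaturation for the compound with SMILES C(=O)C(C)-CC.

1

Molecular formula from the SMILES: C5H10O.
DoU = (2C + 2 + N − H − X)/2 = (2·5 + 2 + 0 − 10 − 0)/2 = 2/2 = 1.
(Structurally: 0 ring(s) + 1 π bond(s) = 1.)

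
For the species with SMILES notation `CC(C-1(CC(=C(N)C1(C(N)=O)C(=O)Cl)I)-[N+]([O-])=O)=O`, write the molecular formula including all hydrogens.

Heavy atoms from the SMILES: 9 C, 1 Cl, 1 I, 3 N, 5 O.
Implicit hydrogens by atom environment:
  7 × C: no H
  4 × O: no H
  2 × N: 2 H each → 4
  1 × C: 3 H
  1 × C: 2 H
  1 × Cl: no H
  1 × I: no H
  1 × N (charge +1): no H
  1 × O (charge -1): no H
  Total hydrogens = 9.
Molecular formula: C9H9ClIN3O5

C9H9ClIN3O5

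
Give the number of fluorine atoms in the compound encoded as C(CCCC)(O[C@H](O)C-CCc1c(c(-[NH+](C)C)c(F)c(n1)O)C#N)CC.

The symbol for fluorine appears 1 time in the SMILES.

1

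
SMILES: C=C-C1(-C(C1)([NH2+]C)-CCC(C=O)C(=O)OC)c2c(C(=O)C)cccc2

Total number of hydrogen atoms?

26

Hydrogens are implicit in SMILES; fill each atom to its normal valence:
  4 × C: 2 H each → 8
  4 × C (aromatic): 1 H each → 4
  4 × C: no H
  4 × O: no H
  3 × C: 3 H each → 9
  3 × C: 1 H each → 3
  2 × C (aromatic): no H
  1 × N (charge +1): 2 H
  Total hydrogens = 26.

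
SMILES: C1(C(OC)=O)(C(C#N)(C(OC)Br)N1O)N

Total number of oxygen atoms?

The symbol for oxygen appears 4 times in the SMILES.

4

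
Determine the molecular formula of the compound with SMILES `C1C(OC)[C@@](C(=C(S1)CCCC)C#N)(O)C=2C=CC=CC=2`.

Heavy atoms from the SMILES: 17 C, 1 N, 2 O, 1 S.
Implicit hydrogens by atom environment:
  5 × C (aromatic): 1 H each → 5
  4 × C: 2 H each → 8
  4 × C: no H
  2 × C: 3 H each → 6
  1 × C: 1 H
  1 × C (aromatic): no H
  1 × N: no H
  1 × O: 1 H
  1 × O: no H
  1 × S: no H
  Total hydrogens = 21.
Molecular formula: C17H21NO2S

C17H21NO2S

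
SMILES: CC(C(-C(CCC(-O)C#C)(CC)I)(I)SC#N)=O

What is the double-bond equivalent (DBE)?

Molecular formula from the SMILES: C12H15I2NO2S.
DoU = (2C + 2 + N − H − X)/2 = (2·12 + 2 + 1 − 15 − 2)/2 = 10/2 = 5.
(Structurally: 0 ring(s) + 5 π bond(s) = 5.)

5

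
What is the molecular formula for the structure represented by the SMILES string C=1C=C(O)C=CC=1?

Heavy atoms from the SMILES: 6 C, 1 O.
Implicit hydrogens by atom environment:
  5 × C (aromatic): 1 H each → 5
  1 × C (aromatic): no H
  1 × O: 1 H
  Total hydrogens = 6.
Molecular formula: C6H6O

C6H6O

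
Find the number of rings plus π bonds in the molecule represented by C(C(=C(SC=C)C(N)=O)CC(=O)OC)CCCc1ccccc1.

Molecular formula from the SMILES: C18H23NO3S.
DoU = (2C + 2 + N − H − X)/2 = (2·18 + 2 + 1 − 23 − 0)/2 = 16/2 = 8.
(Structurally: 1 ring(s) + 7 π bond(s) = 8.)

8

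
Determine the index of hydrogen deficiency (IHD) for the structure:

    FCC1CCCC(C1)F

Molecular formula from the SMILES: C7H12F2.
DoU = (2C + 2 + N − H − X)/2 = (2·7 + 2 + 0 − 12 − 2)/2 = 2/2 = 1.
(Structurally: 1 ring(s) + 0 π bond(s) = 1.)

1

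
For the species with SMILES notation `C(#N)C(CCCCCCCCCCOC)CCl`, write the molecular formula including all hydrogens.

C14H26ClNO

Heavy atoms from the SMILES: 14 C, 1 Cl, 1 N, 1 O.
Implicit hydrogens by atom environment:
  11 × C: 2 H each → 22
  1 × C: 3 H
  1 × C: 1 H
  1 × C: no H
  1 × Cl: no H
  1 × N: no H
  1 × O: no H
  Total hydrogens = 26.
Molecular formula: C14H26ClNO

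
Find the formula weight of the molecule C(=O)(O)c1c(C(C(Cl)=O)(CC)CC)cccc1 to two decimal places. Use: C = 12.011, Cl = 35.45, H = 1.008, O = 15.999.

254.71

Molecular formula: C13H15ClO3.
M = 13×12.011 + 1×35.45 + 15×1.008 + 3×15.999 = 254.71 g/mol.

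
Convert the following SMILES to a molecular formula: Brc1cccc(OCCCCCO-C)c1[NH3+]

C12H19BrNO2+

Heavy atoms from the SMILES: 1 Br, 12 C, 1 N, 2 O.
Implicit hydrogens by atom environment:
  5 × C: 2 H each → 10
  3 × C (aromatic): 1 H each → 3
  3 × C (aromatic): no H
  2 × O: no H
  1 × Br: no H
  1 × C: 3 H
  1 × N (charge +1): 3 H
  Total hydrogens = 19.
Net charge +1.
Molecular formula: C12H19BrNO2+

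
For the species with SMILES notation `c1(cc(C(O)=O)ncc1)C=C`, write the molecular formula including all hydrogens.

Heavy atoms from the SMILES: 8 C, 1 N, 2 O.
Implicit hydrogens by atom environment:
  3 × C (aromatic): 1 H each → 3
  2 × C (aromatic): no H
  1 × C: 2 H
  1 × C: 1 H
  1 × C: no H
  1 × N (aromatic): no H
  1 × O: 1 H
  1 × O: no H
  Total hydrogens = 7.
Molecular formula: C8H7NO2

C8H7NO2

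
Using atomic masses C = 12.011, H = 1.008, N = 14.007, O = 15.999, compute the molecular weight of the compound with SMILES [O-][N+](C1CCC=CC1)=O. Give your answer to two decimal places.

127.14

Molecular formula: C6H9NO2.
M = 6×12.011 + 9×1.008 + 1×14.007 + 2×15.999 = 127.14 g/mol.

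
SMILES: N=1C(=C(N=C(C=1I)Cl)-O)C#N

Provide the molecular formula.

C5HClIN3O

Heavy atoms from the SMILES: 5 C, 1 Cl, 1 I, 3 N, 1 O.
Implicit hydrogens by atom environment:
  4 × C (aromatic): no H
  2 × N (aromatic): no H
  1 × C: no H
  1 × Cl: no H
  1 × I: no H
  1 × N: no H
  1 × O: 1 H
  Total hydrogens = 1.
Molecular formula: C5HClIN3O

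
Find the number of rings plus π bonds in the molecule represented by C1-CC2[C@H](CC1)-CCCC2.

2

Molecular formula from the SMILES: C10H18.
DoU = (2C + 2 + N − H − X)/2 = (2·10 + 2 + 0 − 18 − 0)/2 = 4/2 = 2.
(Structurally: 2 ring(s) + 0 π bond(s) = 2.)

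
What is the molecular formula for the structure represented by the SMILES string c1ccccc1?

C6H6

Heavy atoms from the SMILES: 6 C.
Implicit hydrogens by atom environment:
  6 × C (aromatic): 1 H each → 6
  Total hydrogens = 6.
Molecular formula: C6H6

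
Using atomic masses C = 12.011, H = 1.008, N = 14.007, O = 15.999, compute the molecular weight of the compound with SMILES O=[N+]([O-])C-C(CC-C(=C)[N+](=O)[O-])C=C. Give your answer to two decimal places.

Molecular formula: C8H12N2O4.
M = 8×12.011 + 12×1.008 + 2×14.007 + 4×15.999 = 200.19 g/mol.

200.19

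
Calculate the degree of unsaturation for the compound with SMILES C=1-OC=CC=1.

3

Molecular formula from the SMILES: C4H4O.
DoU = (2C + 2 + N − H − X)/2 = (2·4 + 2 + 0 − 4 − 0)/2 = 6/2 = 3.
(Structurally: 1 ring(s) + 2 π bond(s) = 3.)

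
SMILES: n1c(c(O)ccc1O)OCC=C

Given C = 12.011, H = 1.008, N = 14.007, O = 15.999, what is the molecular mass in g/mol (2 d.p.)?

Molecular formula: C8H9NO3.
M = 8×12.011 + 9×1.008 + 1×14.007 + 3×15.999 = 167.16 g/mol.

167.16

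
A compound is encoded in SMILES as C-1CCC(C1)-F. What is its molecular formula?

Heavy atoms from the SMILES: 5 C, 1 F.
Implicit hydrogens by atom environment:
  4 × C: 2 H each → 8
  1 × C: 1 H
  1 × F: no H
  Total hydrogens = 9.
Molecular formula: C5H9F

C5H9F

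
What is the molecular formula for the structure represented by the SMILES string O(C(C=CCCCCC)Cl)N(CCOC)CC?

Heavy atoms from the SMILES: 13 C, 1 Cl, 1 N, 2 O.
Implicit hydrogens by atom environment:
  7 × C: 2 H each → 14
  3 × C: 3 H each → 9
  3 × C: 1 H each → 3
  2 × O: no H
  1 × Cl: no H
  1 × N: no H
  Total hydrogens = 26.
Molecular formula: C13H26ClNO2

C13H26ClNO2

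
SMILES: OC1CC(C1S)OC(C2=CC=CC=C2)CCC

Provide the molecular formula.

Heavy atoms from the SMILES: 14 C, 2 O, 1 S.
Implicit hydrogens by atom environment:
  5 × C (aromatic): 1 H each → 5
  4 × C: 1 H each → 4
  3 × C: 2 H each → 6
  1 × C: 3 H
  1 × C (aromatic): no H
  1 × O: 1 H
  1 × O: no H
  1 × S: 1 H
  Total hydrogens = 20.
Molecular formula: C14H20O2S

C14H20O2S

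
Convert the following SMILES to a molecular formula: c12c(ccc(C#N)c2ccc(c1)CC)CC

Heavy atoms from the SMILES: 15 C, 1 N.
Implicit hydrogens by atom environment:
  5 × C (aromatic): 1 H each → 5
  5 × C (aromatic): no H
  2 × C: 3 H each → 6
  2 × C: 2 H each → 4
  1 × C: no H
  1 × N: no H
  Total hydrogens = 15.
Molecular formula: C15H15N

C15H15N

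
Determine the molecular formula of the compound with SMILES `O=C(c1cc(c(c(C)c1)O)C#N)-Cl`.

C9H6ClNO2

Heavy atoms from the SMILES: 9 C, 1 Cl, 1 N, 2 O.
Implicit hydrogens by atom environment:
  4 × C (aromatic): no H
  2 × C (aromatic): 1 H each → 2
  2 × C: no H
  1 × C: 3 H
  1 × Cl: no H
  1 × N: no H
  1 × O: 1 H
  1 × O: no H
  Total hydrogens = 6.
Molecular formula: C9H6ClNO2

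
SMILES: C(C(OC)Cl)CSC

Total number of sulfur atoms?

The symbol for sulfur appears 1 time in the SMILES.

1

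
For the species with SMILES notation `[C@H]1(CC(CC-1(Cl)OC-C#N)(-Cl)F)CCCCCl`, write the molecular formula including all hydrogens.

Heavy atoms from the SMILES: 11 C, 3 Cl, 1 F, 1 N, 1 O.
Implicit hydrogens by atom environment:
  7 × C: 2 H each → 14
  3 × C: no H
  3 × Cl: no H
  1 × C: 1 H
  1 × F: no H
  1 × N: no H
  1 × O: no H
  Total hydrogens = 15.
Molecular formula: C11H15Cl3FNO

C11H15Cl3FNO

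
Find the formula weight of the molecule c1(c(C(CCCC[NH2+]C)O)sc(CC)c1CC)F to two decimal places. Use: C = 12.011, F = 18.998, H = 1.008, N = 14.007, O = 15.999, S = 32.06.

274.42

Molecular formula: C14H25FNOS+.
M = 14×12.011 + 1×18.998 + 25×1.008 + 1×14.007 + 1×15.999 + 1×32.06 = 274.42 g/mol.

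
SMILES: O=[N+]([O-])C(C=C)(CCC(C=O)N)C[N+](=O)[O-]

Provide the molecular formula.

Heavy atoms from the SMILES: 8 C, 3 N, 5 O.
Implicit hydrogens by atom environment:
  4 × C: 2 H each → 8
  3 × C: 1 H each → 3
  3 × O: no H
  2 × N (charge +1): no H
  2 × O (charge -1): no H
  1 × C: no H
  1 × N: 2 H
  Total hydrogens = 13.
Molecular formula: C8H13N3O5

C8H13N3O5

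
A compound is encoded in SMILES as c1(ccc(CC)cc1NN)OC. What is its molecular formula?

Heavy atoms from the SMILES: 9 C, 2 N, 1 O.
Implicit hydrogens by atom environment:
  3 × C (aromatic): 1 H each → 3
  3 × C (aromatic): no H
  2 × C: 3 H each → 6
  1 × C: 2 H
  1 × N: 2 H
  1 × N: 1 H
  1 × O: no H
  Total hydrogens = 14.
Molecular formula: C9H14N2O

C9H14N2O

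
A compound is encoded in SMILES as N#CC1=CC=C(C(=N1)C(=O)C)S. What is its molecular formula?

Heavy atoms from the SMILES: 8 C, 2 N, 1 O, 1 S.
Implicit hydrogens by atom environment:
  3 × C (aromatic): no H
  2 × C (aromatic): 1 H each → 2
  2 × C: no H
  1 × C: 3 H
  1 × N (aromatic): no H
  1 × N: no H
  1 × O: no H
  1 × S: 1 H
  Total hydrogens = 6.
Molecular formula: C8H6N2OS

C8H6N2OS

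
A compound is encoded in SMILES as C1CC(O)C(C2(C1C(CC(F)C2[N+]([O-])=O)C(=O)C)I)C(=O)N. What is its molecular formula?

Heavy atoms from the SMILES: 13 C, 1 F, 1 I, 2 N, 5 O.
Implicit hydrogens by atom environment:
  6 × C: 1 H each → 6
  3 × C: 2 H each → 6
  3 × C: no H
  3 × O: no H
  1 × C: 3 H
  1 × F: no H
  1 × I: no H
  1 × N: 2 H
  1 × N (charge +1): no H
  1 × O: 1 H
  1 × O (charge -1): no H
  Total hydrogens = 18.
Molecular formula: C13H18FIN2O5

C13H18FIN2O5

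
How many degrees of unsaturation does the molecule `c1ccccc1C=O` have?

5

Molecular formula from the SMILES: C7H6O.
DoU = (2C + 2 + N − H − X)/2 = (2·7 + 2 + 0 − 6 − 0)/2 = 10/2 = 5.
(Structurally: 1 ring(s) + 4 π bond(s) = 5.)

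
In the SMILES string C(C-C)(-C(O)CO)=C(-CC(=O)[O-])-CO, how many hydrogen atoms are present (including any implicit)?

Hydrogens are implicit in SMILES; fill each atom to its normal valence:
  4 × C: 2 H each → 8
  3 × C: no H
  3 × O: 1 H each → 3
  1 × C: 3 H
  1 × C: 1 H
  1 × O: no H
  1 × O (charge -1): no H
  Total hydrogens = 15.

15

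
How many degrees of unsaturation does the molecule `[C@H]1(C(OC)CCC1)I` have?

Molecular formula from the SMILES: C6H11IO.
DoU = (2C + 2 + N − H − X)/2 = (2·6 + 2 + 0 − 11 − 1)/2 = 2/2 = 1.
(Structurally: 1 ring(s) + 0 π bond(s) = 1.)

1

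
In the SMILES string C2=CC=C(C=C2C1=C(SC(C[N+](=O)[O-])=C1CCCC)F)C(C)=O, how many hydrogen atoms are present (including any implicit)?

18

Hydrogens are implicit in SMILES; fill each atom to its normal valence:
  6 × C (aromatic): no H
  4 × C: 2 H each → 8
  4 × C (aromatic): 1 H each → 4
  2 × C: 3 H each → 6
  2 × O: no H
  1 × C: no H
  1 × F: no H
  1 × N (charge +1): no H
  1 × O (charge -1): no H
  1 × S (aromatic): no H
  Total hydrogens = 18.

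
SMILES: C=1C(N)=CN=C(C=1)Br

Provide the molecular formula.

C5H5BrN2

Heavy atoms from the SMILES: 1 Br, 5 C, 2 N.
Implicit hydrogens by atom environment:
  3 × C (aromatic): 1 H each → 3
  2 × C (aromatic): no H
  1 × Br: no H
  1 × N: 2 H
  1 × N (aromatic): no H
  Total hydrogens = 5.
Molecular formula: C5H5BrN2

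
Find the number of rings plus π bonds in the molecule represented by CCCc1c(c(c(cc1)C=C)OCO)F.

Molecular formula from the SMILES: C12H15FO2.
DoU = (2C + 2 + N − H − X)/2 = (2·12 + 2 + 0 − 15 − 1)/2 = 10/2 = 5.
(Structurally: 1 ring(s) + 4 π bond(s) = 5.)

5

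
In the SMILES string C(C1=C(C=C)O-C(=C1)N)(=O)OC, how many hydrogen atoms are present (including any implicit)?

Hydrogens are implicit in SMILES; fill each atom to its normal valence:
  3 × C (aromatic): no H
  2 × O: no H
  1 × C: 3 H
  1 × C: 2 H
  1 × C (aromatic): 1 H
  1 × C: 1 H
  1 × C: no H
  1 × N: 2 H
  1 × O (aromatic): no H
  Total hydrogens = 9.

9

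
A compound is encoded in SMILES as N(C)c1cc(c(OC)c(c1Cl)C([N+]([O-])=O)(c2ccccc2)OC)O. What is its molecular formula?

Heavy atoms from the SMILES: 16 C, 1 Cl, 2 N, 5 O.
Implicit hydrogens by atom environment:
  6 × C (aromatic): 1 H each → 6
  6 × C (aromatic): no H
  3 × C: 3 H each → 9
  3 × O: no H
  1 × C: no H
  1 × Cl: no H
  1 × N: 1 H
  1 × N (charge +1): no H
  1 × O: 1 H
  1 × O (charge -1): no H
  Total hydrogens = 17.
Molecular formula: C16H17ClN2O5

C16H17ClN2O5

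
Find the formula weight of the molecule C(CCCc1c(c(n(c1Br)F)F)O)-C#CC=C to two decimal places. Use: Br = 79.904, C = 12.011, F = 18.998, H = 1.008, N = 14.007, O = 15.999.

304.13

Molecular formula: C12H12BrF2NO.
M = 1×79.904 + 12×12.011 + 2×18.998 + 12×1.008 + 1×14.007 + 1×15.999 = 304.13 g/mol.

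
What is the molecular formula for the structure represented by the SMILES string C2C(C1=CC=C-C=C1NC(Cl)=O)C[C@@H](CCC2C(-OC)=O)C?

C17H22ClNO3

Heavy atoms from the SMILES: 17 C, 1 Cl, 1 N, 3 O.
Implicit hydrogens by atom environment:
  4 × C: 2 H each → 8
  4 × C (aromatic): 1 H each → 4
  3 × C: 1 H each → 3
  3 × O: no H
  2 × C: 3 H each → 6
  2 × C (aromatic): no H
  2 × C: no H
  1 × Cl: no H
  1 × N: 1 H
  Total hydrogens = 22.
Molecular formula: C17H22ClNO3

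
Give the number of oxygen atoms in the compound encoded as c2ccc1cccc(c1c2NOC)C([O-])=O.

The symbol for oxygen appears 3 times in the SMILES.

3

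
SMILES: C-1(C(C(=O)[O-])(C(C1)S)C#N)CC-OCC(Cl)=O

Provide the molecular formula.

Heavy atoms from the SMILES: 10 C, 1 Cl, 1 N, 4 O, 1 S.
Implicit hydrogens by atom environment:
  4 × C: 2 H each → 8
  4 × C: no H
  3 × O: no H
  2 × C: 1 H each → 2
  1 × Cl: no H
  1 × N: no H
  1 × O (charge -1): no H
  1 × S: 1 H
  Total hydrogens = 11.
Net charge -1.
Molecular formula: C10H11ClNO4S-

C10H11ClNO4S-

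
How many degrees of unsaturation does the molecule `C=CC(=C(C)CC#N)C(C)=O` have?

Molecular formula from the SMILES: C9H11NO.
DoU = (2C + 2 + N − H − X)/2 = (2·9 + 2 + 1 − 11 − 0)/2 = 10/2 = 5.
(Structurally: 0 ring(s) + 5 π bond(s) = 5.)

5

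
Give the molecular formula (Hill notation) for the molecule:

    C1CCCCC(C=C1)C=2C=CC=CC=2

Heavy atoms from the SMILES: 14 C.
Implicit hydrogens by atom environment:
  5 × C: 2 H each → 10
  5 × C (aromatic): 1 H each → 5
  3 × C: 1 H each → 3
  1 × C (aromatic): no H
  Total hydrogens = 18.
Molecular formula: C14H18

C14H18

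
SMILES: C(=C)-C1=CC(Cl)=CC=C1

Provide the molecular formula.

C8H7Cl

Heavy atoms from the SMILES: 8 C, 1 Cl.
Implicit hydrogens by atom environment:
  4 × C (aromatic): 1 H each → 4
  2 × C (aromatic): no H
  1 × C: 2 H
  1 × C: 1 H
  1 × Cl: no H
  Total hydrogens = 7.
Molecular formula: C8H7Cl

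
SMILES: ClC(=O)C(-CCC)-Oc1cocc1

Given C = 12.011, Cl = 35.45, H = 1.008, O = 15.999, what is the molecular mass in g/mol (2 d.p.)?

Molecular formula: C9H11ClO3.
M = 9×12.011 + 1×35.45 + 11×1.008 + 3×15.999 = 202.63 g/mol.

202.63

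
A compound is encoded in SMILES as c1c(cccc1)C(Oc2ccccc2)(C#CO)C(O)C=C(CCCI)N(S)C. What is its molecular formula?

Heavy atoms from the SMILES: 22 C, 1 I, 1 N, 3 O, 1 S.
Implicit hydrogens by atom environment:
  10 × C (aromatic): 1 H each → 10
  4 × C: no H
  3 × C: 2 H each → 6
  2 × C: 1 H each → 2
  2 × C (aromatic): no H
  2 × O: 1 H each → 2
  1 × C: 3 H
  1 × I: no H
  1 × N: no H
  1 × O: no H
  1 × S: 1 H
  Total hydrogens = 24.
Molecular formula: C22H24INO3S

C22H24INO3S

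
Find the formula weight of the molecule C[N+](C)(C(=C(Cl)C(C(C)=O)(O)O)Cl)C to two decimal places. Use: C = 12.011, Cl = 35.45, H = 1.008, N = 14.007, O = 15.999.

Molecular formula: C8H14Cl2NO3+.
M = 8×12.011 + 2×35.45 + 14×1.008 + 1×14.007 + 3×15.999 = 243.10 g/mol.

243.10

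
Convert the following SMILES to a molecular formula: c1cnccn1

Heavy atoms from the SMILES: 4 C, 2 N.
Implicit hydrogens by atom environment:
  4 × C (aromatic): 1 H each → 4
  2 × N (aromatic): no H
  Total hydrogens = 4.
Molecular formula: C4H4N2

C4H4N2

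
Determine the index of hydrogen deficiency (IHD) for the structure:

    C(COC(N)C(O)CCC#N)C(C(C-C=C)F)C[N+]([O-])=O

Molecular formula from the SMILES: C13H22FN3O4.
DoU = (2C + 2 + N − H − X)/2 = (2·13 + 2 + 3 − 22 − 1)/2 = 8/2 = 4.
(Structurally: 0 ring(s) + 4 π bond(s) = 4.)

4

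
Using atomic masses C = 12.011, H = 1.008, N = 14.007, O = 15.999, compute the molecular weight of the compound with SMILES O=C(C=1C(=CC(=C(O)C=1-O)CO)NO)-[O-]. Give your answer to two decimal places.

214.15

Molecular formula: C8H8NO6-.
M = 8×12.011 + 8×1.008 + 1×14.007 + 6×15.999 = 214.15 g/mol.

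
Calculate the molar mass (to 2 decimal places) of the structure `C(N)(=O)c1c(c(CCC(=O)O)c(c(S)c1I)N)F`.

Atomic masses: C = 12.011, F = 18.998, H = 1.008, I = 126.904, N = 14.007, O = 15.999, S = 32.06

384.16

Molecular formula: C10H10FIN2O3S.
M = 10×12.011 + 1×18.998 + 10×1.008 + 1×126.904 + 2×14.007 + 3×15.999 + 1×32.06 = 384.16 g/mol.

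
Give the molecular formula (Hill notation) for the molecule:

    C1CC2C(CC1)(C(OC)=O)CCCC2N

C12H21NO2

Heavy atoms from the SMILES: 12 C, 1 N, 2 O.
Implicit hydrogens by atom environment:
  7 × C: 2 H each → 14
  2 × C: 1 H each → 2
  2 × C: no H
  2 × O: no H
  1 × C: 3 H
  1 × N: 2 H
  Total hydrogens = 21.
Molecular formula: C12H21NO2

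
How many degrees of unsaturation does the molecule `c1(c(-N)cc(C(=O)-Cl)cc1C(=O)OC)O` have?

Molecular formula from the SMILES: C9H8ClNO4.
DoU = (2C + 2 + N − H − X)/2 = (2·9 + 2 + 1 − 8 − 1)/2 = 12/2 = 6.
(Structurally: 1 ring(s) + 5 π bond(s) = 6.)

6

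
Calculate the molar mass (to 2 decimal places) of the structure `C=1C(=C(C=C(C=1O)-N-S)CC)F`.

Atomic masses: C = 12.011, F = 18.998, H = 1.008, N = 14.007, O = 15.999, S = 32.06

Molecular formula: C8H10FNOS.
M = 8×12.011 + 1×18.998 + 10×1.008 + 1×14.007 + 1×15.999 + 1×32.06 = 187.23 g/mol.

187.23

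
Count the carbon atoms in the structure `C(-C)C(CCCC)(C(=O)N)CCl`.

9

The symbol for carbon appears 9 times in the SMILES. (Cl is a single chlorine, not C + l.)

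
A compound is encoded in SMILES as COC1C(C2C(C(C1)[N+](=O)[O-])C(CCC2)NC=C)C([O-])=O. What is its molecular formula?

Heavy atoms from the SMILES: 14 C, 2 N, 5 O.
Implicit hydrogens by atom environment:
  7 × C: 1 H each → 7
  5 × C: 2 H each → 10
  3 × O: no H
  2 × O (charge -1): no H
  1 × C: 3 H
  1 × C: no H
  1 × N: 1 H
  1 × N (charge +1): no H
  Total hydrogens = 21.
Net charge -1.
Molecular formula: C14H21N2O5-

C14H21N2O5-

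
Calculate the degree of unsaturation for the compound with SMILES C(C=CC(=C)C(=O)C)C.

Molecular formula from the SMILES: C8H12O.
DoU = (2C + 2 + N − H − X)/2 = (2·8 + 2 + 0 − 12 − 0)/2 = 6/2 = 3.
(Structurally: 0 ring(s) + 3 π bond(s) = 3.)

3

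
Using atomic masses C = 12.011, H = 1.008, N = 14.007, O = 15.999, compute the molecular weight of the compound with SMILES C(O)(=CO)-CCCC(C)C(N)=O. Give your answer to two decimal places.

173.21

Molecular formula: C8H15NO3.
M = 8×12.011 + 15×1.008 + 1×14.007 + 3×15.999 = 173.21 g/mol.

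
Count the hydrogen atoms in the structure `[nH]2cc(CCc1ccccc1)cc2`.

Hydrogens are implicit in SMILES; fill each atom to its normal valence:
  8 × C (aromatic): 1 H each → 8
  2 × C: 2 H each → 4
  2 × C (aromatic): no H
  1 × N (aromatic): 1 H
  Total hydrogens = 13.

13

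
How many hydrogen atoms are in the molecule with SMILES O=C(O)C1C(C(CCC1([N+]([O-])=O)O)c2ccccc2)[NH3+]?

17

Hydrogens are implicit in SMILES; fill each atom to its normal valence:
  5 × C (aromatic): 1 H each → 5
  3 × C: 1 H each → 3
  2 × C: 2 H each → 4
  2 × C: no H
  2 × O: 1 H each → 2
  2 × O: no H
  1 × C (aromatic): no H
  1 × N (charge +1): 3 H
  1 × N (charge +1): no H
  1 × O (charge -1): no H
  Total hydrogens = 17.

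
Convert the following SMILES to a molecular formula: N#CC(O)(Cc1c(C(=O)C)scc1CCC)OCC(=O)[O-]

Heavy atoms from the SMILES: 14 C, 1 N, 5 O, 1 S.
Implicit hydrogens by atom environment:
  4 × C: 2 H each → 8
  4 × C: no H
  3 × C (aromatic): no H
  3 × O: no H
  2 × C: 3 H each → 6
  1 × C (aromatic): 1 H
  1 × N: no H
  1 × O: 1 H
  1 × O (charge -1): no H
  1 × S (aromatic): no H
  Total hydrogens = 16.
Net charge -1.
Molecular formula: C14H16NO5S-

C14H16NO5S-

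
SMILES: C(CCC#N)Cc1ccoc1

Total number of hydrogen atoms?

11

Hydrogens are implicit in SMILES; fill each atom to its normal valence:
  4 × C: 2 H each → 8
  3 × C (aromatic): 1 H each → 3
  1 × C (aromatic): no H
  1 × C: no H
  1 × N: no H
  1 × O (aromatic): no H
  Total hydrogens = 11.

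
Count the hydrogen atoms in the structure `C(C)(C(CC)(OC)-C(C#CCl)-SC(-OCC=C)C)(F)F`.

Hydrogens are implicit in SMILES; fill each atom to its normal valence:
  4 × C: 3 H each → 12
  4 × C: no H
  3 × C: 2 H each → 6
  3 × C: 1 H each → 3
  2 × F: no H
  2 × O: no H
  1 × Cl: no H
  1 × S: no H
  Total hydrogens = 21.

21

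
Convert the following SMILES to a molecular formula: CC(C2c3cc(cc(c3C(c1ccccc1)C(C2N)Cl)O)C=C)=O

C20H20ClNO2

Heavy atoms from the SMILES: 20 C, 1 Cl, 1 N, 2 O.
Implicit hydrogens by atom environment:
  7 × C (aromatic): 1 H each → 7
  5 × C: 1 H each → 5
  5 × C (aromatic): no H
  1 × C: 3 H
  1 × C: 2 H
  1 × C: no H
  1 × Cl: no H
  1 × N: 2 H
  1 × O: 1 H
  1 × O: no H
  Total hydrogens = 20.
Molecular formula: C20H20ClNO2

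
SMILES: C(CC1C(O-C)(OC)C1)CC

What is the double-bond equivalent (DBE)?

1

Molecular formula from the SMILES: C9H18O2.
DoU = (2C + 2 + N − H − X)/2 = (2·9 + 2 + 0 − 18 − 0)/2 = 2/2 = 1.
(Structurally: 1 ring(s) + 0 π bond(s) = 1.)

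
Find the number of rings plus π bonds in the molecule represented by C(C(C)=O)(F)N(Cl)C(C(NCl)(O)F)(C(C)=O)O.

Molecular formula from the SMILES: C7H10Cl2F2N2O4.
DoU = (2C + 2 + N − H − X)/2 = (2·7 + 2 + 2 − 10 − 4)/2 = 4/2 = 2.
(Structurally: 0 ring(s) + 2 π bond(s) = 2.)

2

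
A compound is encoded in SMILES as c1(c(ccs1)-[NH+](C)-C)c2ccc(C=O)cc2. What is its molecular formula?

Heavy atoms from the SMILES: 13 C, 1 N, 1 O, 1 S.
Implicit hydrogens by atom environment:
  6 × C (aromatic): 1 H each → 6
  4 × C (aromatic): no H
  2 × C: 3 H each → 6
  1 × C: 1 H
  1 × N (charge +1): 1 H
  1 × O: no H
  1 × S (aromatic): no H
  Total hydrogens = 14.
Net charge +1.
Molecular formula: C13H14NOS+

C13H14NOS+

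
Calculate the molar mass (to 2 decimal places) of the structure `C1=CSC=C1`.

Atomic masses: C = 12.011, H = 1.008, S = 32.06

Molecular formula: C4H4S.
M = 4×12.011 + 4×1.008 + 1×32.06 = 84.14 g/mol.

84.14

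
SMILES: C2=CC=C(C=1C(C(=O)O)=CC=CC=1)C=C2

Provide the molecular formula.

Heavy atoms from the SMILES: 13 C, 2 O.
Implicit hydrogens by atom environment:
  9 × C (aromatic): 1 H each → 9
  3 × C (aromatic): no H
  1 × C: no H
  1 × O: 1 H
  1 × O: no H
  Total hydrogens = 10.
Molecular formula: C13H10O2

C13H10O2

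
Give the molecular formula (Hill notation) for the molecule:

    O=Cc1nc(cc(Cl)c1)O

Heavy atoms from the SMILES: 6 C, 1 Cl, 1 N, 2 O.
Implicit hydrogens by atom environment:
  3 × C (aromatic): no H
  2 × C (aromatic): 1 H each → 2
  1 × C: 1 H
  1 × Cl: no H
  1 × N (aromatic): no H
  1 × O: 1 H
  1 × O: no H
  Total hydrogens = 4.
Molecular formula: C6H4ClNO2

C6H4ClNO2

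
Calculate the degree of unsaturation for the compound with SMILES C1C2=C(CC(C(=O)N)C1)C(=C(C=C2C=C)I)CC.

Molecular formula from the SMILES: C15H18INO.
DoU = (2C + 2 + N − H − X)/2 = (2·15 + 2 + 1 − 18 − 1)/2 = 14/2 = 7.
(Structurally: 2 ring(s) + 5 π bond(s) = 7.)

7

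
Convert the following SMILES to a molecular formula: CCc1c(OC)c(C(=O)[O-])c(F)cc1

Heavy atoms from the SMILES: 10 C, 1 F, 3 O.
Implicit hydrogens by atom environment:
  4 × C (aromatic): no H
  2 × C: 3 H each → 6
  2 × C (aromatic): 1 H each → 2
  2 × O: no H
  1 × C: 2 H
  1 × C: no H
  1 × F: no H
  1 × O (charge -1): no H
  Total hydrogens = 10.
Net charge -1.
Molecular formula: C10H10FO3-

C10H10FO3-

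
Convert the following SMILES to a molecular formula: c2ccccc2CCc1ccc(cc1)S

C14H14S

Heavy atoms from the SMILES: 14 C, 1 S.
Implicit hydrogens by atom environment:
  9 × C (aromatic): 1 H each → 9
  3 × C (aromatic): no H
  2 × C: 2 H each → 4
  1 × S: 1 H
  Total hydrogens = 14.
Molecular formula: C14H14S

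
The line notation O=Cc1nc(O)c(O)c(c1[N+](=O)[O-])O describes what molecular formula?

Heavy atoms from the SMILES: 6 C, 2 N, 6 O.
Implicit hydrogens by atom environment:
  5 × C (aromatic): no H
  3 × O: 1 H each → 3
  2 × O: no H
  1 × C: 1 H
  1 × N (aromatic): no H
  1 × N (charge +1): no H
  1 × O (charge -1): no H
  Total hydrogens = 4.
Molecular formula: C6H4N2O6

C6H4N2O6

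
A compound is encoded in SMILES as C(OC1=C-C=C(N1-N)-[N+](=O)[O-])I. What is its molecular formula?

Heavy atoms from the SMILES: 5 C, 1 I, 3 N, 3 O.
Implicit hydrogens by atom environment:
  2 × C (aromatic): 1 H each → 2
  2 × C (aromatic): no H
  2 × O: no H
  1 × C: 2 H
  1 × I: no H
  1 × N: 2 H
  1 × N (aromatic): no H
  1 × N (charge +1): no H
  1 × O (charge -1): no H
  Total hydrogens = 6.
Molecular formula: C5H6IN3O3

C5H6IN3O3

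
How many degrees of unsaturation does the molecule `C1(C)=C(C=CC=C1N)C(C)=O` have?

Molecular formula from the SMILES: C9H11NO.
DoU = (2C + 2 + N − H − X)/2 = (2·9 + 2 + 1 − 11 − 0)/2 = 10/2 = 5.
(Structurally: 1 ring(s) + 4 π bond(s) = 5.)

5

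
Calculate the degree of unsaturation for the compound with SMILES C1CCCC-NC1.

1

Molecular formula from the SMILES: C6H13N.
DoU = (2C + 2 + N − H − X)/2 = (2·6 + 2 + 1 − 13 − 0)/2 = 2/2 = 1.
(Structurally: 1 ring(s) + 0 π bond(s) = 1.)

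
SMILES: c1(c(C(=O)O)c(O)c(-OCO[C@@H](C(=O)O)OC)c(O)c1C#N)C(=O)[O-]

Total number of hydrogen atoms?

Hydrogens are implicit in SMILES; fill each atom to its normal valence:
  6 × C (aromatic): no H
  6 × O: no H
  4 × C: no H
  4 × O: 1 H each → 4
  1 × C: 3 H
  1 × C: 2 H
  1 × C: 1 H
  1 × N: no H
  1 × O (charge -1): no H
  Total hydrogens = 10.

10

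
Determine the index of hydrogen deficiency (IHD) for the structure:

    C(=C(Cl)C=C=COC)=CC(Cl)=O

5

Molecular formula from the SMILES: C8H6Cl2O2.
DoU = (2C + 2 + N − H − X)/2 = (2·8 + 2 + 0 − 6 − 2)/2 = 10/2 = 5.
(Structurally: 0 ring(s) + 5 π bond(s) = 5.)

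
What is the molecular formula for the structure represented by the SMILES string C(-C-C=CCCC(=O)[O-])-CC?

C9H15O2-

Heavy atoms from the SMILES: 9 C, 2 O.
Implicit hydrogens by atom environment:
  5 × C: 2 H each → 10
  2 × C: 1 H each → 2
  1 × C: 3 H
  1 × C: no H
  1 × O: no H
  1 × O (charge -1): no H
  Total hydrogens = 15.
Net charge -1.
Molecular formula: C9H15O2-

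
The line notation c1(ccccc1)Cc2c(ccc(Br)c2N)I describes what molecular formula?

C13H11BrIN

Heavy atoms from the SMILES: 1 Br, 13 C, 1 I, 1 N.
Implicit hydrogens by atom environment:
  7 × C (aromatic): 1 H each → 7
  5 × C (aromatic): no H
  1 × Br: no H
  1 × C: 2 H
  1 × I: no H
  1 × N: 2 H
  Total hydrogens = 11.
Molecular formula: C13H11BrIN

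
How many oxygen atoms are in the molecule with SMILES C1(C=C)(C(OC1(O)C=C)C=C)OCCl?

3

The symbol for oxygen appears 3 times in the SMILES.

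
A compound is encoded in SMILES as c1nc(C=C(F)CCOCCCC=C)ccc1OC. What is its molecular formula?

Heavy atoms from the SMILES: 15 C, 1 F, 1 N, 2 O.
Implicit hydrogens by atom environment:
  6 × C: 2 H each → 12
  3 × C (aromatic): 1 H each → 3
  2 × C: 1 H each → 2
  2 × C (aromatic): no H
  2 × O: no H
  1 × C: 3 H
  1 × C: no H
  1 × F: no H
  1 × N (aromatic): no H
  Total hydrogens = 20.
Molecular formula: C15H20FNO2

C15H20FNO2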